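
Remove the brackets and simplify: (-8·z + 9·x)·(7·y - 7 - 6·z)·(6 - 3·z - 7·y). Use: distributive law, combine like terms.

(-8·z + 9·x)·(7·y - 7 - 6·z)·(6 - 3·z - 7·y)
= (-56·y·z + 56·z + 48·z^2 + 63·x·y - 63·x - 54·x·z)·(6 - 3·z - 7·y)    [distributive law]
= -336·y·z + 168·y·z^2 + 392·y^2·z + 336·z - 168·z^2 - 392·y·z + 288·z^2 - 144·z^3 - 336·y·z^2 + 378·x·y - 189·x·y·z - 441·x·y^2 - 378·x + 189·x·z + 441·x·y - 324·x·z + 162·x·z^2 + 378·x·y·z    [distributive law]
= -728·y·z - 168·y·z^2 + 392·y^2·z + 336·z + 120·z^2 - 144·z^3 + 819·x·y + 189·x·y·z - 441·x·y^2 - 378·x - 135·x·z + 162·x·z^2    [combine like terms]

-728·y·z - 168·y·z^2 + 392·y^2·z + 336·z + 120·z^2 - 144·z^3 + 819·x·y + 189·x·y·z - 441·x·y^2 - 378·x - 135·x·z + 162·x·z^2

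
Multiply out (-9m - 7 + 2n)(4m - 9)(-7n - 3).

252m^2n + 108m^2 - 395mn - 159m - 387n - 189 - 56mn^2 + 126n^2

(-9m - 7 + 2n)(4m - 9)(-7n - 3)
= (-36m^2 + 81m - 28m + 63 + 8mn - 18n)(-7n - 3)    [distributive law]
= (-36m^2 + 53m + 63 + 8mn - 18n)(-7n - 3)    [combine like terms]
= 252m^2n + 108m^2 - 371mn - 159m - 441n - 189 - 56mn^2 - 24mn + 126n^2 + 54n    [distributive law]
= 252m^2n + 108m^2 - 395mn - 159m - 387n - 189 - 56mn^2 + 126n^2    [combine like terms]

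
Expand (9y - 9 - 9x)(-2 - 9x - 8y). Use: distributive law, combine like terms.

54y - 9xy - 72y^2 + 18 + 99x + 81x^2

(9y - 9 - 9x)(-2 - 9x - 8y)
= -18y - 81xy - 72y^2 + 18 + 81x + 72y + 18x + 81x^2 + 72xy    [distributive law]
= 54y - 9xy - 72y^2 + 18 + 99x + 81x^2    [combine like terms]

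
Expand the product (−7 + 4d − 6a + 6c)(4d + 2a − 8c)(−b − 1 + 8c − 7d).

28bd + 28d − 608cd + 180d^2 + 14ab + 14a − 172ac + 114ad − 56bc − 56c + 496c^2 − 16bd^2 + 184cd^2 − 112d^3 + 16abd − 548acd + 112ad^2 + 8bcd + 272c^2d + 12a^2b + 12a^2 − 96a^2c + 84a^2d − 60abc + 480ac^2 + 48bc^2 − 384c^3

(−7 + 4d − 6a + 6c)(4d + 2a − 8c)(−b − 1 + 8c − 7d)
= (−28d − 14a + 56c + 16d^2 + 8ad − 32cd − 24ad − 12a^2 + 48ac + 24cd + 12ac − 48c^2)(−b − 1 + 8c − 7d)    [distributive law]
= (−28d − 14a + 56c + 16d^2 − 16ad − 8cd − 12a^2 + 60ac − 48c^2)(−b − 1 + 8c − 7d)    [combine like terms]
= 28bd + 28d − 224cd + 196d^2 + 14ab + 14a − 112ac + 98ad − 56bc − 56c + 448c^2 − 392cd − 16bd^2 − 16d^2 + 128cd^2 − 112d^3 + 16abd + 16ad − 128acd + 112ad^2 + 8bcd + 8cd − 64c^2d + 56cd^2 + 12a^2b + 12a^2 − 96a^2c + 84a^2d − 60abc − 60ac + 480ac^2 − 420acd + 48bc^2 + 48c^2 − 384c^3 + 336c^2d    [distributive law]
= 28bd + 28d − 608cd + 180d^2 + 14ab + 14a − 172ac + 114ad − 56bc − 56c + 496c^2 − 16bd^2 + 184cd^2 − 112d^3 + 16abd − 548acd + 112ad^2 + 8bcd + 272c^2d + 12a^2b + 12a^2 − 96a^2c + 84a^2d − 60abc + 480ac^2 + 48bc^2 − 384c^3    [combine like terms]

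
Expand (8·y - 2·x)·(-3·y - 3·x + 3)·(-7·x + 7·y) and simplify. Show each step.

42·x·y^2 - 168·y^3 + 168·x^2·y - 210·x·y + 168·y^2 - 42·x^3 + 42·x^2

(8·y - 2·x)·(-3·y - 3·x + 3)·(-7·x + 7·y)
= (-24·y^2 - 24·x·y + 24·y + 6·x·y + 6·x^2 - 6·x)·(-7·x + 7·y)    [distributive law]
= (-24·y^2 - 18·x·y + 24·y + 6·x^2 - 6·x)·(-7·x + 7·y)    [combine like terms]
= 168·x·y^2 - 168·y^3 + 126·x^2·y - 126·x·y^2 - 168·x·y + 168·y^2 - 42·x^3 + 42·x^2·y + 42·x^2 - 42·x·y    [distributive law]
= 42·x·y^2 - 168·y^3 + 168·x^2·y - 210·x·y + 168·y^2 - 42·x^3 + 42·x^2    [combine like terms]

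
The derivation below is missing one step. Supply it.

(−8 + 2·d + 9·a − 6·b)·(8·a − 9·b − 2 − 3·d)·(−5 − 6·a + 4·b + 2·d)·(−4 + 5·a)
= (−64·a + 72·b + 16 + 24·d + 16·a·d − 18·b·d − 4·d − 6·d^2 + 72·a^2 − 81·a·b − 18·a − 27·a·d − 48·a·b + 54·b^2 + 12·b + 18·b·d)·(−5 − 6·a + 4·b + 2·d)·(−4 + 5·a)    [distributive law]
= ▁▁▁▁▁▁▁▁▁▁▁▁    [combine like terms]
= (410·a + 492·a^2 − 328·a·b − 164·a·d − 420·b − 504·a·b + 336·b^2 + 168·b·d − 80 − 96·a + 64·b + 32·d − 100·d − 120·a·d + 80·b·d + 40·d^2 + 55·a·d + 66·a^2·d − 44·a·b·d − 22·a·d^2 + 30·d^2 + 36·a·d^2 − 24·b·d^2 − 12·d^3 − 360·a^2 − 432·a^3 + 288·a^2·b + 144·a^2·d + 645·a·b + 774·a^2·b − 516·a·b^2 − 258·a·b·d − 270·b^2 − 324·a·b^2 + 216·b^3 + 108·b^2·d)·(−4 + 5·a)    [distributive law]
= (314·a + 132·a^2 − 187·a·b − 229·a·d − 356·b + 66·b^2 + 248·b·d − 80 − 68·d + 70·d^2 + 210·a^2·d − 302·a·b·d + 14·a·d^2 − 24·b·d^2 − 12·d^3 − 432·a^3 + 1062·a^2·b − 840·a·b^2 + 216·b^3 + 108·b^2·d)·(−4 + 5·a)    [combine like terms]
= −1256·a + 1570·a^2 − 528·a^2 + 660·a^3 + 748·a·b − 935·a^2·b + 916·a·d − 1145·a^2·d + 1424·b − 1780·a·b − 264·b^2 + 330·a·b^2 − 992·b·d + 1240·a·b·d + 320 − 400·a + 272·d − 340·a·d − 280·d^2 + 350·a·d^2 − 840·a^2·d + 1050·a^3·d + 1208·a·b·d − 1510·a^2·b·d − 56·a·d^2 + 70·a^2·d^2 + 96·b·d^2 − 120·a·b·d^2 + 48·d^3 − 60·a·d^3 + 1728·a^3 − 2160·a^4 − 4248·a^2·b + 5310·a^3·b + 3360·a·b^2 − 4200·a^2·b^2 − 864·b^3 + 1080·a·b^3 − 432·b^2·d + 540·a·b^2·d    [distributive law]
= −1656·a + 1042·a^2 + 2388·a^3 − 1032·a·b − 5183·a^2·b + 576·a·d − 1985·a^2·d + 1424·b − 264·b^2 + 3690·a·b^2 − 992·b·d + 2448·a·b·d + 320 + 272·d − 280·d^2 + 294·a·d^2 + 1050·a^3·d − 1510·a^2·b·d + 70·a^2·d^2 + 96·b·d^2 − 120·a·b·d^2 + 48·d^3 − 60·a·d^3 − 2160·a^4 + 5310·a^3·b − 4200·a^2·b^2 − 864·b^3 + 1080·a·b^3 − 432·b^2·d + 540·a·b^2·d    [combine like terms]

Applying combine like terms to the line above:

(−82·a + 84·b + 16 + 20·d − 11·a·d − 6·d^2 + 72·a^2 − 129·a·b + 54·b^2)·(−5 − 6·a + 4·b + 2·d)·(−4 + 5·a)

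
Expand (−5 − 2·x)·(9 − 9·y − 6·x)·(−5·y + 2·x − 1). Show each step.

(−5 − 2·x)·(9 − 9·y − 6·x)·(−5·y + 2·x − 1)
= (−45 + 45·y + 30·x − 18·x + 18·x·y + 12·x^2)·(−5·y + 2·x − 1)    [distributive law]
= (−45 + 45·y + 12·x + 18·x·y + 12·x^2)·(−5·y + 2·x − 1)    [combine like terms]
= 225·y − 90·x + 45 − 225·y^2 + 90·x·y − 45·y − 60·x·y + 24·x^2 − 12·x − 90·x·y^2 + 36·x^2·y − 18·x·y − 60·x^2·y + 24·x^3 − 12·x^2    [distributive law]
= 180·y − 102·x + 45 − 225·y^2 + 12·x·y + 12·x^2 − 90·x·y^2 − 24·x^2·y + 24·x^3    [combine like terms]

180·y − 102·x + 45 − 225·y^2 + 12·x·y + 12·x^2 − 90·x·y^2 − 24·x^2·y + 24·x^3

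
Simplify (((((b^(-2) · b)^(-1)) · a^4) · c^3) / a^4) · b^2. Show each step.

b^3·c^3

(((((b^(-2) · b)^(-1)) · a^4) · c^3) / a^4) · b^2
= ((((((b^(-2))^(-1)) · (b^(-1))) · a^4) · c^3) / a^4) · b^2    [power of a product]
= ((((b^2 · (b^(-1))) · a^4) · c^3) / a^4) · b^2    [power of a power]
= (((b · a^4) · c^3) / a^4) · b^2    [product of powers]
= b^3·c^3    [quotient of powers; product of powers]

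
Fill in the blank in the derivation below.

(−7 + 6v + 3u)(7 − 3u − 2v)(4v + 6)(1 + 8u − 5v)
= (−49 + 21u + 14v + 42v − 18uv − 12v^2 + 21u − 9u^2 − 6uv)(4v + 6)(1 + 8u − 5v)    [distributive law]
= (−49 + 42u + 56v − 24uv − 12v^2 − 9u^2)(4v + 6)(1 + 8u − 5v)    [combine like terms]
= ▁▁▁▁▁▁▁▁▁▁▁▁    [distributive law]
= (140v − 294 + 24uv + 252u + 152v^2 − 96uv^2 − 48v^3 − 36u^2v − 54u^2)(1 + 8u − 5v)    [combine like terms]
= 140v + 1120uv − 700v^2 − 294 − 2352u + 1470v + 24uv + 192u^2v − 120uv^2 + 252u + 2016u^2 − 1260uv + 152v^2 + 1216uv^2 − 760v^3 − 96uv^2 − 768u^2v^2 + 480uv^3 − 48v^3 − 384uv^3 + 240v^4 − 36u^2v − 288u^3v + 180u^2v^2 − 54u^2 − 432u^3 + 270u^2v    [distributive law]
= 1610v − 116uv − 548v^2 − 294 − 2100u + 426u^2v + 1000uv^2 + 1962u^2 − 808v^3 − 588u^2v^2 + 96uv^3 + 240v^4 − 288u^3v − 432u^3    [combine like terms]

After distributive law, the bracketed line is:

(−196v − 294 + 168uv + 252u + 224v^2 + 336v − 96uv^2 − 144uv − 48v^3 − 72v^2 − 36u^2v − 54u^2)(1 + 8u − 5v)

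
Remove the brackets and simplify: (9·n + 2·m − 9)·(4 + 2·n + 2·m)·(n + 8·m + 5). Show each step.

(9·n + 2·m − 9)·(4 + 2·n + 2·m)·(n + 8·m + 5)
= (36·n + 18·n^2 + 18·m·n + 8·m + 4·m·n + 4·m^2 − 36 − 18·n − 18·m)·(n + 8·m + 5)    [distributive law]
= (18·n + 18·n^2 + 22·m·n − 10·m + 4·m^2 − 36)·(n + 8·m + 5)    [combine like terms]
= 18·n^2 + 144·m·n + 90·n + 18·n^3 + 144·m·n^2 + 90·n^2 + 22·m·n^2 + 176·m^2·n + 110·m·n − 10·m·n − 80·m^2 − 50·m + 4·m^2·n + 32·m^3 + 20·m^2 − 36·n − 288·m − 180    [distributive law]
= 108·n^2 + 244·m·n + 54·n + 18·n^3 + 166·m·n^2 + 180·m^2·n − 60·m^2 − 338·m + 32·m^3 − 180    [combine like terms]

108·n^2 + 244·m·n + 54·n + 18·n^3 + 166·m·n^2 + 180·m^2·n − 60·m^2 − 338·m + 32·m^3 − 180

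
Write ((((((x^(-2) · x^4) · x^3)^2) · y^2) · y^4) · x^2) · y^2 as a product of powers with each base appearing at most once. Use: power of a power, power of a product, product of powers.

((((((x^(-2) · x^4) · x^3)^2) · y^2) · y^4) · x^2) · y^2
= ((((((x^(-2) · x^4)^2) · ((x^3)^2)) · y^2) · y^4) · x^2) · y^2    [power of a product]
= (((((((x^(-2))^2) · ((x^4)^2)) · ((x^3)^2)) · y^2) · y^4) · x^2) · y^2    [power of a product]
= (((((x^(-4) · ((x^4)^2)) · ((x^3)^2)) · y^2) · y^4) · x^2) · y^2    [power of a power]
= (((((x^(-4) · x^8) · ((x^3)^2)) · y^2) · y^4) · x^2) · y^2    [power of a power]
= ((((x^4 · ((x^3)^2)) · y^2) · y^4) · x^2) · y^2    [product of powers]
= ((((x^4 · x^6) · y^2) · y^4) · x^2) · y^2    [power of a power]
= (((x^10 · y^2) · y^4) · x^2) · y^2    [product of powers]
= x^12y^8    [product of powers]

x^12y^8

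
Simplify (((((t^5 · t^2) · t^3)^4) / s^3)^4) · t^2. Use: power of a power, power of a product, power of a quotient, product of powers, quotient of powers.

(((((t^5 · t^2) · t^3)^4) / s^3)^4) · t^2
= (((((t^5 · t^2) · t^3)^4)^4) / ((s^3)^4)) · t^2    [power of a quotient]
= ((((t^5 · t^2) · t^3)^16) / ((s^3)^4)) · t^2    [power of a power]
= ((((t^5 · t^2)^16) · ((t^3)^16)) / ((s^3)^4)) · t^2    [power of a product]
= (((((t^5)^16) · ((t^2)^16)) · ((t^3)^16)) / ((s^3)^4)) · t^2    [power of a product]
= (((t^80 · ((t^2)^16)) · ((t^3)^16)) / ((s^3)^4)) · t^2    [power of a power]
= (((t^80 · t^32) · ((t^3)^16)) / ((s^3)^4)) · t^2    [power of a power]
= ((t^112 · ((t^3)^16)) / ((s^3)^4)) · t^2    [product of powers]
= ((t^112 · t^48) / ((s^3)^4)) · t^2    [power of a power]
= (t^160 / ((s^3)^4)) · t^2    [product of powers]
= (t^160 / s^12) · t^2    [power of a power]
= s^(-12)·t^162    [quotient of powers; product of powers]

s^(-12)·t^162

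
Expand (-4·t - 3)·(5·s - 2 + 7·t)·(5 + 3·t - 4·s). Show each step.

(-4·t - 3)·(5·s - 2 + 7·t)·(5 + 3·t - 4·s)
= (-20·s·t + 8·t - 28·t^2 - 15·s + 6 - 21·t)·(5 + 3·t - 4·s)    [distributive law]
= (-20·s·t - 13·t - 28·t^2 - 15·s + 6)·(5 + 3·t - 4·s)    [combine like terms]
= -100·s·t - 60·s·t^2 + 80·s^2·t - 65·t - 39·t^2 + 52·s·t - 140·t^2 - 84·t^3 + 112·s·t^2 - 75·s - 45·s·t + 60·s^2 + 30 + 18·t - 24·s    [distributive law]
= -93·s·t + 52·s·t^2 + 80·s^2·t - 47·t - 179·t^2 - 84·t^3 - 99·s + 60·s^2 + 30    [combine like terms]

-93·s·t + 52·s·t^2 + 80·s^2·t - 47·t - 179·t^2 - 84·t^3 - 99·s + 60·s^2 + 30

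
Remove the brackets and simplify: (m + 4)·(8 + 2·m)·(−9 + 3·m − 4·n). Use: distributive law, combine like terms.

−48·m + 30·m^2 − 64·m·n + 6·m^3 − 8·m^2·n − 288 − 128·n

(m + 4)·(8 + 2·m)·(−9 + 3·m − 4·n)
= (8·m + 2·m^2 + 32 + 8·m)·(−9 + 3·m − 4·n)    [distributive law]
= (16·m + 2·m^2 + 32)·(−9 + 3·m − 4·n)    [combine like terms]
= −144·m + 48·m^2 − 64·m·n − 18·m^2 + 6·m^3 − 8·m^2·n − 288 + 96·m − 128·n    [distributive law]
= −48·m + 30·m^2 − 64·m·n + 6·m^3 − 8·m^2·n − 288 − 128·n    [combine like terms]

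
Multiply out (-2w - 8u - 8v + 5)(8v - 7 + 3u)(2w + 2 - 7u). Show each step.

-32vw^2 + 160vw - 64uvw + 28w^2 - 42w + 32uw - 12uw^2 - 6u^2w - 848uv + 616u^2v + 387u - 545u^2 + 168u^3 - 128v^2w - 128v^2 + 448uv^2 + 192v - 70

(-2w - 8u - 8v + 5)(8v - 7 + 3u)(2w + 2 - 7u)
= (-16vw + 14w - 6uw - 64uv + 56u - 24u^2 - 64v^2 + 56v - 24uv + 40v - 35 + 15u)(2w + 2 - 7u)    [distributive law]
= (-16vw + 14w - 6uw - 88uv + 71u - 24u^2 - 64v^2 + 96v - 35)(2w + 2 - 7u)    [combine like terms]
= -32vw^2 - 32vw + 112uvw + 28w^2 + 28w - 98uw - 12uw^2 - 12uw + 42u^2w - 176uvw - 176uv + 616u^2v + 142uw + 142u - 497u^2 - 48u^2w - 48u^2 + 168u^3 - 128v^2w - 128v^2 + 448uv^2 + 192vw + 192v - 672uv - 70w - 70 + 245u    [distributive law]
= -32vw^2 + 160vw - 64uvw + 28w^2 - 42w + 32uw - 12uw^2 - 6u^2w - 848uv + 616u^2v + 387u - 545u^2 + 168u^3 - 128v^2w - 128v^2 + 448uv^2 + 192v - 70    [combine like terms]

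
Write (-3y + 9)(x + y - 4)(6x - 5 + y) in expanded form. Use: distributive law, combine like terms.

(-3y + 9)(x + y - 4)(6x - 5 + y)
= (-3xy - 3y^2 + 12y + 9x + 9y - 36)(6x - 5 + y)    [distributive law]
= (-3xy - 3y^2 + 21y + 9x - 36)(6x - 5 + y)    [combine like terms]
= -18x^2y + 15xy - 3xy^2 - 18xy^2 + 15y^2 - 3y^3 + 126xy - 105y + 21y^2 + 54x^2 - 45x + 9xy - 216x + 180 - 36y    [distributive law]
= -18x^2y + 150xy - 21xy^2 + 36y^2 - 3y^3 - 141y + 54x^2 - 261x + 180    [combine like terms]

-18x^2y + 150xy - 21xy^2 + 36y^2 - 3y^3 - 141y + 54x^2 - 261x + 180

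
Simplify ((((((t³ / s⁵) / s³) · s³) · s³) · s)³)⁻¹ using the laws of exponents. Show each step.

((((((t³ / s⁵) / s³) · s³) · s³) · s)³)⁻¹
= (((((t³ / s⁵) / s³) · s³) · s³) · s)⁻³    [power of a power]
= (((((t³ / s⁵) / s³) · s³) · s³)⁻³) · (s⁻³)    [power of a product]
= (((((t³ / s⁵) / s³) · s³)⁻³) · ((s³)⁻³)) · (s⁻³)    [power of a product]
= (((((t³ / s⁵) / s³)⁻³) · ((s³)⁻³)) · ((s³)⁻³)) · (s⁻³)    [power of a product]
= (((((t³ / s⁵)⁻³) / ((s³)⁻³)) · ((s³)⁻³)) · ((s³)⁻³)) · (s⁻³)    [power of a quotient]
= ((((((t³)⁻³) / ((s⁵)⁻³)) / ((s³)⁻³)) · ((s³)⁻³)) · ((s³)⁻³)) · (s⁻³)    [power of a quotient]
= ((((t⁻⁹ / ((s⁵)⁻³)) / ((s³)⁻³)) · ((s³)⁻³)) · ((s³)⁻³)) · (s⁻³)    [power of a power]
= ((((t⁻⁹ / s⁻¹⁵) / ((s³)⁻³)) · ((s³)⁻³)) · ((s³)⁻³)) · (s⁻³)    [power of a power]
= ((((t⁻⁹ / s⁻¹⁵) / s⁻⁹) · ((s³)⁻³)) · ((s³)⁻³)) · (s⁻³)    [power of a power]
= ((((t⁻⁹ / s⁻¹⁵) / s⁻⁹) · s⁻⁹) · ((s³)⁻³)) · (s⁻³)    [power of a power]
= ((((t⁻⁹ / s⁻¹⁵) / s⁻⁹) · s⁻⁹) · s⁻⁹) · (s⁻³)    [power of a power]
= s³·t⁻⁹    [quotient of powers; product of powers]

s³·t⁻⁹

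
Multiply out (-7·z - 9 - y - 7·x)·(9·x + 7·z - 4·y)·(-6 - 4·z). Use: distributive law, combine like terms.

(-7·z - 9 - y - 7·x)·(9·x + 7·z - 4·y)·(-6 - 4·z)
= (-63·x·z - 49·z² + 28·y·z - 81·x - 63·z + 36·y - 9·x·y - 7·y·z + 4·y² - 63·x² - 49·x·z + 28·x·y)·(-6 - 4·z)    [distributive law]
= (-112·x·z - 49·z² + 21·y·z - 81·x - 63·z + 36·y + 19·x·y + 4·y² - 63·x²)·(-6 - 4·z)    [combine like terms]
= 672·x·z + 448·x·z² + 294·z² + 196·z³ - 126·y·z - 84·y·z² + 486·x + 324·x·z + 378·z + 252·z² - 216·y - 144·y·z - 114·x·y - 76·x·y·z - 24·y² - 16·y²·z + 378·x² + 252·x²·z    [distributive law]
= 996·x·z + 448·x·z² + 546·z² + 196·z³ - 270·y·z - 84·y·z² + 486·x + 378·z - 216·y - 114·x·y - 76·x·y·z - 24·y² - 16·y²·z + 378·x² + 252·x²·z    [combine like terms]

996·x·z + 448·x·z² + 546·z² + 196·z³ - 270·y·z - 84·y·z² + 486·x + 378·z - 216·y - 114·x·y - 76·x·y·z - 24·y² - 16·y²·z + 378·x² + 252·x²·z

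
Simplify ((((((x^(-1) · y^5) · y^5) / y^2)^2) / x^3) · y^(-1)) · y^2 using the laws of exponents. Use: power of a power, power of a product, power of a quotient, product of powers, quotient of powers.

((((((x^(-1) · y^5) · y^5) / y^2)^2) / x^3) · y^(-1)) · y^2
= ((((((x^(-1) · y^5) · y^5)^2) / ((y^2)^2)) / x^3) · y^(-1)) · y^2    [power of a quotient]
= ((((((x^(-1) · y^5)^2) · ((y^5)^2)) / ((y^2)^2)) / x^3) · y^(-1)) · y^2    [power of a product]
= (((((((x^(-1))^2) · ((y^5)^2)) · ((y^5)^2)) / ((y^2)^2)) / x^3) · y^(-1)) · y^2    [power of a product]
= (((((x^(-2) · ((y^5)^2)) · ((y^5)^2)) / ((y^2)^2)) / x^3) · y^(-1)) · y^2    [power of a power]
= (((((x^(-2) · y^10) · ((y^5)^2)) / ((y^2)^2)) / x^3) · y^(-1)) · y^2    [power of a power]
= (((((x^(-2) · y^10) · y^10) / ((y^2)^2)) / x^3) · y^(-1)) · y^2    [power of a power]
= (((((x^(-2) · y^10) · y^10) / y^4) / x^3) · y^(-1)) · y^2    [power of a power]
= x^(-5)·y^17    [quotient of powers; product of powers]

x^(-5)·y^17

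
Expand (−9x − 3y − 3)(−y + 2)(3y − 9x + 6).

(−9x − 3y − 3)(−y + 2)(3y − 9x + 6)
= (9xy − 18x + 3y² − 6y + 3y − 6)(3y − 9x + 6)    [distributive law]
= (9xy − 18x + 3y² − 3y − 6)(3y − 9x + 6)    [combine like terms]
= 27xy² − 81x²y + 54xy − 54xy + 162x² − 108x + 9y³ − 27xy² + 18y² − 9y² + 27xy − 18y − 18y + 54x − 36    [distributive law]
= −81x²y + 27xy + 162x² − 54x + 9y³ + 9y² − 36y − 36    [combine like terms]

−81x²y + 27xy + 162x² − 54x + 9y³ + 9y² − 36y − 36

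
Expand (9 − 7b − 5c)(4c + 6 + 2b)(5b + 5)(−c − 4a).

160bc² + 640abc − 30c² − 120ac − 150bc − 600ab − 270c − 1080a + 190b²c + 760ab² + 190b²c² + 760ab²c + 70b³c + 280ab³ + 100bc³ + 400abc² + 100c³ + 400ac²

(9 − 7b − 5c)(4c + 6 + 2b)(5b + 5)(−c − 4a)
= (36c + 54 + 18b − 28bc − 42b − 14b² − 20c² − 30c − 10bc)(5b + 5)(−c − 4a)    [distributive law]
= (6c + 54 − 24b − 38bc − 14b² − 20c²)(5b + 5)(−c − 4a)    [combine like terms]
= (30bc + 30c + 270b + 270 − 120b² − 120b − 190b²c − 190bc − 70b³ − 70b² − 100bc² − 100c²)(−c − 4a)    [distributive law]
= (−160bc + 30c + 150b + 270 − 190b² − 190b²c − 70b³ − 100bc² − 100c²)(−c − 4a)    [combine like terms]
= 160bc² + 640abc − 30c² − 120ac − 150bc − 600ab − 270c − 1080a + 190b²c + 760ab² + 190b²c² + 760ab²c + 70b³c + 280ab³ + 100bc³ + 400abc² + 100c³ + 400ac²    [distributive law]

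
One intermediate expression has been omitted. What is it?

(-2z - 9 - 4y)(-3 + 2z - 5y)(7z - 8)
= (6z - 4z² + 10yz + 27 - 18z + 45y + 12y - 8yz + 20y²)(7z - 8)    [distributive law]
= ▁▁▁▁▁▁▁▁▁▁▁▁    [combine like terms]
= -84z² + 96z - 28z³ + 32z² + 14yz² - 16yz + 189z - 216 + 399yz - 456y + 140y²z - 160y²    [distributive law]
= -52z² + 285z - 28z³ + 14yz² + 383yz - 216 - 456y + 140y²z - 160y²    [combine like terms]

Applying combine like terms to the line above:

(-12z - 4z² + 2yz + 27 + 57y + 20y²)(7z - 8)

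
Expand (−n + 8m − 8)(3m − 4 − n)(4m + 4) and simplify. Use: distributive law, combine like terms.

−44m²n + 4mn + 48n + 4mn² + 4n² + 96m³ − 128m² − 96m + 128

(−n + 8m − 8)(3m − 4 − n)(4m + 4)
= (−3mn + 4n + n² + 24m² − 32m − 8mn − 24m + 32 + 8n)(4m + 4)    [distributive law]
= (−11mn + 12n + n² + 24m² − 56m + 32)(4m + 4)    [combine like terms]
= −44m²n − 44mn + 48mn + 48n + 4mn² + 4n² + 96m³ + 96m² − 224m² − 224m + 128m + 128    [distributive law]
= −44m²n + 4mn + 48n + 4mn² + 4n² + 96m³ − 128m² − 96m + 128    [combine like terms]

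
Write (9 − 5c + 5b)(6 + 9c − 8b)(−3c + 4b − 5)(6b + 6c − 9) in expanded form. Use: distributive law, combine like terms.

909bc − 3150c^2 + 2133c + 2268b^2 − 5454b + 2430 + 3777bc^2 − 783c^3 − 4518b^2c + 1632b^3 − 1800bc^3 + 810c^4 + 150b^2c^2 + 1800b^3c − 960b^4

(9 − 5c + 5b)(6 + 9c − 8b)(−3c + 4b − 5)(6b + 6c − 9)
= (54 + 81c − 72b − 30c − 45c^2 + 40bc + 30b + 45bc − 40b^2)(−3c + 4b − 5)(6b + 6c − 9)    [distributive law]
= (54 + 51c − 42b − 45c^2 + 85bc − 40b^2)(−3c + 4b − 5)(6b + 6c − 9)    [combine like terms]
= (−162c + 216b − 270 − 153c^2 + 204bc − 255c + 126bc − 168b^2 + 210b + 135c^3 − 180bc^2 + 225c^2 − 255bc^2 + 340b^2c − 425bc + 120b^2c − 160b^3 + 200b^2)(6b + 6c − 9)    [distributive law]
= (−417c + 426b − 270 + 72c^2 − 95bc + 32b^2 + 135c^3 − 435bc^2 + 460b^2c − 160b^3)(6b + 6c − 9)    [combine like terms]
= −2502bc − 2502c^2 + 3753c + 2556b^2 + 2556bc − 3834b − 1620b − 1620c + 2430 + 432bc^2 + 432c^3 − 648c^2 − 570b^2c − 570bc^2 + 855bc + 192b^3 + 192b^2c − 288b^2 + 810bc^3 + 810c^4 − 1215c^3 − 2610b^2c^2 − 2610bc^3 + 3915bc^2 + 2760b^3c + 2760b^2c^2 − 4140b^2c − 960b^4 − 960b^3c + 1440b^3    [distributive law]
= 909bc − 3150c^2 + 2133c + 2268b^2 − 5454b + 2430 + 3777bc^2 − 783c^3 − 4518b^2c + 1632b^3 − 1800bc^3 + 810c^4 + 150b^2c^2 + 1800b^3c − 960b^4    [combine like terms]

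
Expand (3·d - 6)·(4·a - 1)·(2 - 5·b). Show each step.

(3·d - 6)·(4·a - 1)·(2 - 5·b)
= (12·a·d - 3·d - 24·a + 6)·(2 - 5·b)    [distributive law]
= 24·a·d - 60·a·b·d - 6·d + 15·b·d - 48·a + 120·a·b + 12 - 30·b    [distributive law]

24·a·d - 60·a·b·d - 6·d + 15·b·d - 48·a + 120·a·b + 12 - 30·b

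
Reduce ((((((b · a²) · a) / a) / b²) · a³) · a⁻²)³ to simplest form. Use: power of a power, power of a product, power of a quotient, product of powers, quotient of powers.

a⁹b⁻³

((((((b · a²) · a) / a) / b²) · a³) · a⁻²)³
= ((((((b · a²) · a) / a) / b²) · a³)³) · ((a⁻²)³)    [power of a product]
= ((((((b · a²) · a) / a) / b²)³) · ((a³)³)) · ((a⁻²)³)    [power of a product]
= ((((((b · a²) · a) / a)³) / ((b²)³)) · ((a³)³)) · ((a⁻²)³)    [power of a quotient]
= ((((((b · a²) · a)³) / (a³)) / ((b²)³)) · ((a³)³)) · ((a⁻²)³)    [power of a quotient]
= ((((((b · a²)³) · (a³)) / (a³)) / ((b²)³)) · ((a³)³)) · ((a⁻²)³)    [power of a product]
= ((((((b³) · ((a²)³)) · (a³)) / (a³)) / ((b²)³)) · ((a³)³)) · ((a⁻²)³)    [power of a product]
= (((((b³ · a⁶) · (a³)) / (a³)) / ((b²)³)) · ((a³)³)) · ((a⁻²)³)    [power of a power]
= (((((b³ · a⁶) · a³) / a³) / b⁶) · ((a³)³)) · ((a⁻²)³)    [power of a power]
= (((((b³ · a⁶) · a³) / a³) / b⁶) · a⁹) · ((a⁻²)³)    [power of a power]
= (((((b³ · a⁶) · a³) / a³) / b⁶) · a⁹) · a⁻⁶    [power of a power]
= a⁹b⁻³    [quotient of powers; product of powers]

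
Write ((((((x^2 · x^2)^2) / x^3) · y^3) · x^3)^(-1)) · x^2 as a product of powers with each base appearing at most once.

x^(-6)·y^(-3)

((((((x^2 · x^2)^2) / x^3) · y^3) · x^3)^(-1)) · x^2
= ((((((x^2 · x^2)^2) / x^3) · y^3)^(-1)) · ((x^3)^(-1))) · x^2    [power of a product]
= ((((((x^2 · x^2)^2) / x^3)^(-1)) · ((y^3)^(-1))) · ((x^3)^(-1))) · x^2    [power of a product]
= ((((((x^2 · x^2)^2)^(-1)) / ((x^3)^(-1))) · ((y^3)^(-1))) · ((x^3)^(-1))) · x^2    [power of a quotient]
= (((((x^2 · x^2)^(-2)) / ((x^3)^(-1))) · ((y^3)^(-1))) · ((x^3)^(-1))) · x^2    [power of a power]
= ((((((x^2)^(-2)) · ((x^2)^(-2))) / ((x^3)^(-1))) · ((y^3)^(-1))) · ((x^3)^(-1))) · x^2    [power of a product]
= ((((x^(-4) · ((x^2)^(-2))) / ((x^3)^(-1))) · ((y^3)^(-1))) · ((x^3)^(-1))) · x^2    [power of a power]
= ((((x^(-4) · x^(-4)) / ((x^3)^(-1))) · ((y^3)^(-1))) · ((x^3)^(-1))) · x^2    [power of a power]
= (((x^(-8) / ((x^3)^(-1))) · ((y^3)^(-1))) · ((x^3)^(-1))) · x^2    [product of powers]
= (((x^(-8) / x^(-3)) · ((y^3)^(-1))) · ((x^3)^(-1))) · x^2    [power of a power]
= ((x^(-5) · ((y^3)^(-1))) · ((x^3)^(-1))) · x^2    [quotient of powers]
= ((x^(-5) · y^(-3)) · ((x^3)^(-1))) · x^2    [power of a power]
= ((x^(-5) · y^(-3)) · x^(-3)) · x^2    [power of a power]
= x^(-6)·y^(-3)    [product of powers]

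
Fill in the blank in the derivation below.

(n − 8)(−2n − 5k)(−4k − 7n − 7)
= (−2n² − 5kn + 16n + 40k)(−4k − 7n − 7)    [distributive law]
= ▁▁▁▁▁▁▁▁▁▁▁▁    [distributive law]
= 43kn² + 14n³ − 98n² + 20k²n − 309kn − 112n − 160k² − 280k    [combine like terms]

After distributive law, the bracketed line is:

8kn² + 14n³ + 14n² + 20k²n + 35kn² + 35kn − 64kn − 112n² − 112n − 160k² − 280kn − 280k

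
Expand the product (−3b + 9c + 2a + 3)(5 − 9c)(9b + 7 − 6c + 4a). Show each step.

(−3b + 9c + 2a + 3)(5 − 9c)(9b + 7 − 6c + 4a)
= (−15b + 27bc + 45c − 81c^2 + 10a − 18ac + 15 − 27c)(9b + 7 − 6c + 4a)    [distributive law]
= (−15b + 27bc + 18c − 81c^2 + 10a − 18ac + 15)(9b + 7 − 6c + 4a)    [combine like terms]
= −135b^2 − 105b + 90bc − 60ab + 243b^2c + 189bc − 162bc^2 + 108abc + 162bc + 126c − 108c^2 + 72ac − 729bc^2 − 567c^2 + 486c^3 − 324ac^2 + 90ab + 70a − 60ac + 40a^2 − 162abc − 126ac + 108ac^2 − 72a^2c + 135b + 105 − 90c + 60a    [distributive law]
= −135b^2 + 30b + 441bc + 30ab + 243b^2c − 891bc^2 − 54abc + 36c − 675c^2 − 114ac + 486c^3 − 216ac^2 + 130a + 40a^2 − 72a^2c + 105    [combine like terms]

−135b^2 + 30b + 441bc + 30ab + 243b^2c − 891bc^2 − 54abc + 36c − 675c^2 − 114ac + 486c^3 − 216ac^2 + 130a + 40a^2 − 72a^2c + 105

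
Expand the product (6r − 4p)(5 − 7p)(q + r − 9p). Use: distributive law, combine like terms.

(6r − 4p)(5 − 7p)(q + r − 9p)
= (30r − 42pr − 20p + 28p²)(q + r − 9p)    [distributive law]
= 30qr + 30r² − 270pr − 42pqr − 42pr² + 378p²r − 20pq − 20pr + 180p² + 28p²q + 28p²r − 252p³    [distributive law]
= 30qr + 30r² − 290pr − 42pqr − 42pr² + 406p²r − 20pq + 180p² + 28p²q − 252p³    [combine like terms]

30qr + 30r² − 290pr − 42pqr − 42pr² + 406p²r − 20pq + 180p² + 28p²q − 252p³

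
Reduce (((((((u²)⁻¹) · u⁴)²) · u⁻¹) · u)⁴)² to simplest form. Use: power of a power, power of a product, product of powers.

u³²

(((((((u²)⁻¹) · u⁴)²) · u⁻¹) · u)⁴)²
= ((((((u²)⁻¹) · u⁴)²) · u⁻¹) · u)⁸    [power of a power]
= ((((((u²)⁻¹) · u⁴)²) · u⁻¹)⁸) · (u⁸)    [power of a product]
= ((((((u²)⁻¹) · u⁴)²)⁸) · ((u⁻¹)⁸)) · (u⁸)    [power of a product]
= (((((u²)⁻¹) · u⁴)¹⁶) · ((u⁻¹)⁸)) · (u⁸)    [power of a power]
= (((((u²)⁻¹)¹⁶) · ((u⁴)¹⁶)) · ((u⁻¹)⁸)) · (u⁸)    [power of a product]
= ((((u²)⁻¹⁶) · ((u⁴)¹⁶)) · ((u⁻¹)⁸)) · (u⁸)    [power of a power]
= ((u⁻³² · ((u⁴)¹⁶)) · ((u⁻¹)⁸)) · (u⁸)    [power of a power]
= ((u⁻³² · u⁶⁴) · ((u⁻¹)⁸)) · (u⁸)    [power of a power]
= (u³² · ((u⁻¹)⁸)) · (u⁸)    [product of powers]
= (u³² · u⁻⁸) · (u⁸)    [power of a power]
= u²⁴ · (u⁸)    [product of powers]
= u³²    [product of powers]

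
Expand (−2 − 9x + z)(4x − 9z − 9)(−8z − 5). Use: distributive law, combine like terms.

−1009xz − 365x − 27z^2 − 189z − 90 + 288x^2z + 180x^2 − 680xz^2 + 72z^3

(−2 − 9x + z)(4x − 9z − 9)(−8z − 5)
= (−8x + 18z + 18 − 36x^2 + 81xz + 81x + 4xz − 9z^2 − 9z)(−8z − 5)    [distributive law]
= (73x + 9z + 18 − 36x^2 + 85xz − 9z^2)(−8z − 5)    [combine like terms]
= −584xz − 365x − 72z^2 − 45z − 144z − 90 + 288x^2z + 180x^2 − 680xz^2 − 425xz + 72z^3 + 45z^2    [distributive law]
= −1009xz − 365x − 27z^2 − 189z − 90 + 288x^2z + 180x^2 − 680xz^2 + 72z^3    [combine like terms]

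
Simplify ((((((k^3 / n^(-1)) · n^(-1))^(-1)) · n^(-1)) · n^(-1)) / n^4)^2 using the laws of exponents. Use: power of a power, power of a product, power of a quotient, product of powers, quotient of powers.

k^(-6)n^(-12)

((((((k^3 / n^(-1)) · n^(-1))^(-1)) · n^(-1)) · n^(-1)) / n^4)^2
= ((((((k^3 / n^(-1)) · n^(-1))^(-1)) · n^(-1)) · n^(-1))^2) / ((n^4)^2)    [power of a quotient]
= ((((((k^3 / n^(-1)) · n^(-1))^(-1)) · n^(-1))^2) · ((n^(-1))^2)) / ((n^4)^2)    [power of a product]
= ((((((k^3 / n^(-1)) · n^(-1))^(-1))^2) · ((n^(-1))^2)) · ((n^(-1))^2)) / ((n^4)^2)    [power of a product]
= (((((k^3 / n^(-1)) · n^(-1))^(-2)) · ((n^(-1))^2)) · ((n^(-1))^2)) / ((n^4)^2)    [power of a power]
= (((((k^3 / n^(-1))^(-2)) · ((n^(-1))^(-2))) · ((n^(-1))^2)) · ((n^(-1))^2)) / ((n^4)^2)    [power of a product]
= ((((((k^3)^(-2)) / ((n^(-1))^(-2))) · ((n^(-1))^(-2))) · ((n^(-1))^2)) · ((n^(-1))^2)) / ((n^4)^2)    [power of a quotient]
= ((((k^(-6) / ((n^(-1))^(-2))) · ((n^(-1))^(-2))) · ((n^(-1))^2)) · ((n^(-1))^2)) / ((n^4)^2)    [power of a power]
= ((((k^(-6) / n^2) · ((n^(-1))^(-2))) · ((n^(-1))^2)) · ((n^(-1))^2)) / ((n^4)^2)    [power of a power]
= ((((k^(-6) / n^2) · n^2) · ((n^(-1))^2)) · ((n^(-1))^2)) / ((n^4)^2)    [power of a power]
= ((((k^(-6) / n^2) · n^2) · n^(-2)) · ((n^(-1))^2)) / ((n^4)^2)    [power of a power]
= ((((k^(-6) / n^2) · n^2) · n^(-2)) · n^(-2)) / ((n^4)^2)    [power of a power]
= ((((k^(-6) / n^2) · n^2) · n^(-2)) · n^(-2)) / n^8    [power of a power]
= k^(-6)n^(-12)    [quotient of powers; product of powers]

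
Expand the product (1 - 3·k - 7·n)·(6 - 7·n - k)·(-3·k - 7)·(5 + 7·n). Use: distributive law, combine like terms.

575·k + 560·k·n - 210 + 1421·n - 1078·k·n² + 686·n² + 180·k² - 168·k²·n - 588·k²·n² - 45·k³ - 63·k³·n - 1029·k·n³ - 2401·n³

(1 - 3·k - 7·n)·(6 - 7·n - k)·(-3·k - 7)·(5 + 7·n)
= (6 - 7·n - k - 18·k + 21·k·n + 3·k² - 42·n + 49·n² + 7·k·n)·(-3·k - 7)·(5 + 7·n)    [distributive law]
= (6 - 49·n - 19·k + 28·k·n + 3·k² + 49·n²)·(-3·k - 7)·(5 + 7·n)    [combine like terms]
= (-18·k - 42 + 147·k·n + 343·n + 57·k² + 133·k - 84·k²·n - 196·k·n - 9·k³ - 21·k² - 147·k·n² - 343·n²)·(5 + 7·n)    [distributive law]
= (115·k - 42 - 49·k·n + 343·n + 36·k² - 84·k²·n - 9·k³ - 147·k·n² - 343·n²)·(5 + 7·n)    [combine like terms]
= 575·k + 805·k·n - 210 - 294·n - 245·k·n - 343·k·n² + 1715·n + 2401·n² + 180·k² + 252·k²·n - 420·k²·n - 588·k²·n² - 45·k³ - 63·k³·n - 735·k·n² - 1029·k·n³ - 1715·n² - 2401·n³    [distributive law]
= 575·k + 560·k·n - 210 + 1421·n - 1078·k·n² + 686·n² + 180·k² - 168·k²·n - 588·k²·n² - 45·k³ - 63·k³·n - 1029·k·n³ - 2401·n³    [combine like terms]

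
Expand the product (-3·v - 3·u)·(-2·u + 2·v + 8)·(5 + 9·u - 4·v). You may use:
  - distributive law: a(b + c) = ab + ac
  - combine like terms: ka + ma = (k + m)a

66·v^2 - 54·u·v^2 + 24·v^3 - 120·v - 120·u·v - 186·u^2 + 54·u^3 - 24·u^2·v - 120·u

(-3·v - 3·u)·(-2·u + 2·v + 8)·(5 + 9·u - 4·v)
= (6·u·v - 6·v^2 - 24·v + 6·u^2 - 6·u·v - 24·u)·(5 + 9·u - 4·v)    [distributive law]
= (-6·v^2 - 24·v + 6·u^2 - 24·u)·(5 + 9·u - 4·v)    [combine like terms]
= -30·v^2 - 54·u·v^2 + 24·v^3 - 120·v - 216·u·v + 96·v^2 + 30·u^2 + 54·u^3 - 24·u^2·v - 120·u - 216·u^2 + 96·u·v    [distributive law]
= 66·v^2 - 54·u·v^2 + 24·v^3 - 120·v - 120·u·v - 186·u^2 + 54·u^3 - 24·u^2·v - 120·u    [combine like terms]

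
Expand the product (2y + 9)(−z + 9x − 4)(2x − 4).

−4xyz + 8yz + 36x^2y − 88xy + 32y − 18xz + 36z + 162x^2 − 396x + 144

(2y + 9)(−z + 9x − 4)(2x − 4)
= (−2yz + 18xy − 8y − 9z + 81x − 36)(2x − 4)    [distributive law]
= −4xyz + 8yz + 36x^2y − 72xy − 16xy + 32y − 18xz + 36z + 162x^2 − 324x − 72x + 144    [distributive law]
= −4xyz + 8yz + 36x^2y − 88xy + 32y − 18xz + 36z + 162x^2 − 396x + 144    [combine like terms]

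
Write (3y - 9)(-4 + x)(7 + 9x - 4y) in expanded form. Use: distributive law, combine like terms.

-228y - 51xy + 48y^2 + 27x^2y - 12xy^2 + 252 + 261x - 81x^2

(3y - 9)(-4 + x)(7 + 9x - 4y)
= (-12y + 3xy + 36 - 9x)(7 + 9x - 4y)    [distributive law]
= -84y - 108xy + 48y^2 + 21xy + 27x^2y - 12xy^2 + 252 + 324x - 144y - 63x - 81x^2 + 36xy    [distributive law]
= -228y - 51xy + 48y^2 + 27x^2y - 12xy^2 + 252 + 261x - 81x^2    [combine like terms]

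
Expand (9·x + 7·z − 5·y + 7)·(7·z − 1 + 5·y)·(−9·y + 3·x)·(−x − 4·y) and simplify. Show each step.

(9·x + 7·z − 5·y + 7)·(7·z − 1 + 5·y)·(−9·y + 3·x)·(−x − 4·y)
= (63·x·z − 9·x + 45·x·y + 49·z^2 − 7·z + 35·y·z − 35·y·z + 5·y − 25·y^2 + 49·z − 7 + 35·y)·(−9·y + 3·x)·(−x − 4·y)    [distributive law]
= (63·x·z − 9·x + 45·x·y + 49·z^2 + 42·z + 40·y − 25·y^2 − 7)·(−9·y + 3·x)·(−x − 4·y)    [combine like terms]
= (−567·x·y·z + 189·x^2·z + 81·x·y − 27·x^2 − 405·x·y^2 + 135·x^2·y − 441·y·z^2 + 147·x·z^2 − 378·y·z + 126·x·z − 360·y^2 + 120·x·y + 225·y^3 − 75·x·y^2 + 63·y − 21·x)·(−x − 4·y)    [distributive law]
= (−567·x·y·z + 189·x^2·z + 201·x·y − 27·x^2 − 480·x·y^2 + 135·x^2·y − 441·y·z^2 + 147·x·z^2 − 378·y·z + 126·x·z − 360·y^2 + 225·y^3 + 63·y − 21·x)·(−x − 4·y)    [combine like terms]
= 567·x^2·y·z + 2268·x·y^2·z − 189·x^3·z − 756·x^2·y·z − 201·x^2·y − 804·x·y^2 + 27·x^3 + 108·x^2·y + 480·x^2·y^2 + 1920·x·y^3 − 135·x^3·y − 540·x^2·y^2 + 441·x·y·z^2 + 1764·y^2·z^2 − 147·x^2·z^2 − 588·x·y·z^2 + 378·x·y·z + 1512·y^2·z − 126·x^2·z − 504·x·y·z + 360·x·y^2 + 1440·y^3 − 225·x·y^3 − 900·y^4 − 63·x·y − 252·y^2 + 21·x^2 + 84·x·y    [distributive law]
= −189·x^2·y·z + 2268·x·y^2·z − 189·x^3·z − 93·x^2·y − 444·x·y^2 + 27·x^3 − 60·x^2·y^2 + 1695·x·y^3 − 135·x^3·y − 147·x·y·z^2 + 1764·y^2·z^2 − 147·x^2·z^2 − 126·x·y·z + 1512·y^2·z − 126·x^2·z + 1440·y^3 − 900·y^4 + 21·x·y − 252·y^2 + 21·x^2    [combine like terms]

−189·x^2·y·z + 2268·x·y^2·z − 189·x^3·z − 93·x^2·y − 444·x·y^2 + 27·x^3 − 60·x^2·y^2 + 1695·x·y^3 − 135·x^3·y − 147·x·y·z^2 + 1764·y^2·z^2 − 147·x^2·z^2 − 126·x·y·z + 1512·y^2·z − 126·x^2·z + 1440·y^3 − 900·y^4 + 21·x·y − 252·y^2 + 21·x^2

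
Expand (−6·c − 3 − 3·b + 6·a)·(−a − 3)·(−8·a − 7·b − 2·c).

−36·a^2·c − 48·a·b·c − 12·a·c^2 − 114·a·c − 144·b·c − 36·c^2 + 120·a^2 + 33·a·b − 72·a − 63·b − 18·c + 18·a^2·b − 21·a·b^2 − 63·b^2 + 48·a^3

(−6·c − 3 − 3·b + 6·a)·(−a − 3)·(−8·a − 7·b − 2·c)
= (6·a·c + 18·c + 3·a + 9 + 3·a·b + 9·b − 6·a^2 − 18·a)·(−8·a − 7·b − 2·c)    [distributive law]
= (6·a·c + 18·c − 15·a + 9 + 3·a·b + 9·b − 6·a^2)·(−8·a − 7·b − 2·c)    [combine like terms]
= −48·a^2·c − 42·a·b·c − 12·a·c^2 − 144·a·c − 126·b·c − 36·c^2 + 120·a^2 + 105·a·b + 30·a·c − 72·a − 63·b − 18·c − 24·a^2·b − 21·a·b^2 − 6·a·b·c − 72·a·b − 63·b^2 − 18·b·c + 48·a^3 + 42·a^2·b + 12·a^2·c    [distributive law]
= −36·a^2·c − 48·a·b·c − 12·a·c^2 − 114·a·c − 144·b·c − 36·c^2 + 120·a^2 + 33·a·b − 72·a − 63·b − 18·c + 18·a^2·b − 21·a·b^2 − 63·b^2 + 48·a^3    [combine like terms]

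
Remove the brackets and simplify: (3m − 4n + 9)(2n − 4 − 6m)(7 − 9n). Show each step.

(3m − 4n + 9)(2n − 4 − 6m)(7 − 9n)
= (6mn − 12m − 18m^2 − 8n^2 + 16n + 24mn + 18n − 36 − 54m)(7 − 9n)    [distributive law]
= (30mn − 66m − 18m^2 − 8n^2 + 34n − 36)(7 − 9n)    [combine like terms]
= 210mn − 270mn^2 − 462m + 594mn − 126m^2 + 162m^2n − 56n^2 + 72n^3 + 238n − 306n^2 − 252 + 324n    [distributive law]
= 804mn − 270mn^2 − 462m − 126m^2 + 162m^2n − 362n^2 + 72n^3 + 562n − 252    [combine like terms]

804mn − 270mn^2 − 462m − 126m^2 + 162m^2n − 362n^2 + 72n^3 + 562n − 252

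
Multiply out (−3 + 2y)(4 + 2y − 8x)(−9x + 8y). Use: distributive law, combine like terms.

108x − 96y + 174xy + 16y^2 − 216x^2 − 164xy^2 + 32y^3 + 144x^2y

(−3 + 2y)(4 + 2y − 8x)(−9x + 8y)
= (−12 − 6y + 24x + 8y + 4y^2 − 16xy)(−9x + 8y)    [distributive law]
= (−12 + 2y + 24x + 4y^2 − 16xy)(−9x + 8y)    [combine like terms]
= 108x − 96y − 18xy + 16y^2 − 216x^2 + 192xy − 36xy^2 + 32y^3 + 144x^2y − 128xy^2    [distributive law]
= 108x − 96y + 174xy + 16y^2 − 216x^2 − 164xy^2 + 32y^3 + 144x^2y    [combine like terms]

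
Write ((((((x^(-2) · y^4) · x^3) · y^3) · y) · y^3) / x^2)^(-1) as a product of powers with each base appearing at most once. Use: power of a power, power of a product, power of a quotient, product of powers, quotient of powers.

xy^(-11)

((((((x^(-2) · y^4) · x^3) · y^3) · y) · y^3) / x^2)^(-1)
= ((((((x^(-2) · y^4) · x^3) · y^3) · y) · y^3)^(-1)) / ((x^2)^(-1))    [power of a quotient]
= ((((((x^(-2) · y^4) · x^3) · y^3) · y)^(-1)) · ((y^3)^(-1))) / ((x^2)^(-1))    [power of a product]
= ((((((x^(-2) · y^4) · x^3) · y^3)^(-1)) · (y^(-1))) · ((y^3)^(-1))) / ((x^2)^(-1))    [power of a product]
= ((((((x^(-2) · y^4) · x^3)^(-1)) · ((y^3)^(-1))) · (y^(-1))) · ((y^3)^(-1))) / ((x^2)^(-1))    [power of a product]
= ((((((x^(-2) · y^4)^(-1)) · ((x^3)^(-1))) · ((y^3)^(-1))) · (y^(-1))) · ((y^3)^(-1))) / ((x^2)^(-1))    [power of a product]
= (((((((x^(-2))^(-1)) · ((y^4)^(-1))) · ((x^3)^(-1))) · ((y^3)^(-1))) · (y^(-1))) · ((y^3)^(-1))) / ((x^2)^(-1))    [power of a product]
= (((((x^2 · ((y^4)^(-1))) · ((x^3)^(-1))) · ((y^3)^(-1))) · (y^(-1))) · ((y^3)^(-1))) / ((x^2)^(-1))    [power of a power]
= (((((x^2 · y^(-4)) · ((x^3)^(-1))) · ((y^3)^(-1))) · (y^(-1))) · ((y^3)^(-1))) / ((x^2)^(-1))    [power of a power]
= (((((x^2 · y^(-4)) · x^(-3)) · ((y^3)^(-1))) · (y^(-1))) · ((y^3)^(-1))) / ((x^2)^(-1))    [power of a power]
= (((((x^2 · y^(-4)) · x^(-3)) · y^(-3)) · (y^(-1))) · ((y^3)^(-1))) / ((x^2)^(-1))    [power of a power]
= (((((x^2 · y^(-4)) · x^(-3)) · y^(-3)) · y^(-1)) · y^(-3)) / ((x^2)^(-1))    [power of a power]
= (((((x^2 · y^(-4)) · x^(-3)) · y^(-3)) · y^(-1)) · y^(-3)) / x^(-2)    [power of a power]
= xy^(-11)    [quotient of powers; product of powers]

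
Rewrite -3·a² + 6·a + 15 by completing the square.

-3·a² + 6·a + 15
= -3(a² - 2·a) + 15    [factor out -3 from the a-terms]
= -3(a² - 2·a + 1 - 1) + 15    [add and subtract 1 inside the bracket]
= -3(a - 1)² + 3 + 15    [perfect-square identity]
= -3(a - 1)² + 18    [combine constants]

-3(a - 1)² + 18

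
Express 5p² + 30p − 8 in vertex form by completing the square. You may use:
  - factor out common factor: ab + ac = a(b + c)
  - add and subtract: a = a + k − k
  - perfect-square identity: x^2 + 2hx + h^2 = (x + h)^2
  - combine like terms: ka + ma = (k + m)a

5p² + 30p − 8
= 5(p² + 6p) − 8    [factor out 5 from the p-terms]
= 5(p² + 6p + 9 − 9) − 8    [add and subtract 9 inside the bracket]
= 5(p + 3)² − 45 − 8    [perfect-square identity]
= 5(p + 3)² − 53    [combine constants]

5(p + 3)² − 53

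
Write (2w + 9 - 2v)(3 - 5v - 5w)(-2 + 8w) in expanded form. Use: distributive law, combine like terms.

(2w + 9 - 2v)(3 - 5v - 5w)(-2 + 8w)
= (6w - 10vw - 10w^2 + 27 - 45v - 45w - 6v + 10v^2 + 10vw)(-2 + 8w)    [distributive law]
= (-39w - 10w^2 + 27 - 51v + 10v^2)(-2 + 8w)    [combine like terms]
= 78w - 312w^2 + 20w^2 - 80w^3 - 54 + 216w + 102v - 408vw - 20v^2 + 80v^2w    [distributive law]
= 294w - 292w^2 - 80w^3 - 54 + 102v - 408vw - 20v^2 + 80v^2w    [combine like terms]

294w - 292w^2 - 80w^3 - 54 + 102v - 408vw - 20v^2 + 80v^2w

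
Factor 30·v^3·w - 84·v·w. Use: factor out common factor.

30·v^3·w - 84·v·w
= 6(5·v^3·w - 14·v·w)    [factor out 6]
= 6·v·w(5·v^2 - 14)    [factor out v·w]

6·v·w(5·v^2 - 14)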